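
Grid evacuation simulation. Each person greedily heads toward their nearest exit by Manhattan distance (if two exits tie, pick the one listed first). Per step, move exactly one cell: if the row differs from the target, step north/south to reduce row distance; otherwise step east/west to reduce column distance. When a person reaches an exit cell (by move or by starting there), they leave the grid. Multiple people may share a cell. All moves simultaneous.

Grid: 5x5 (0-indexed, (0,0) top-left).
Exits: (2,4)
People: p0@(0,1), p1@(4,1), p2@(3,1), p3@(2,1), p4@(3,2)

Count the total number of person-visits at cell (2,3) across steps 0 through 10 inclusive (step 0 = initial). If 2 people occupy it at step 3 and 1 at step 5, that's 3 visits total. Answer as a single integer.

Answer: 5

Derivation:
Step 0: p0@(0,1) p1@(4,1) p2@(3,1) p3@(2,1) p4@(3,2) -> at (2,3): 0 [-], cum=0
Step 1: p0@(1,1) p1@(3,1) p2@(2,1) p3@(2,2) p4@(2,2) -> at (2,3): 0 [-], cum=0
Step 2: p0@(2,1) p1@(2,1) p2@(2,2) p3@(2,3) p4@(2,3) -> at (2,3): 2 [p3,p4], cum=2
Step 3: p0@(2,2) p1@(2,2) p2@(2,3) p3@ESC p4@ESC -> at (2,3): 1 [p2], cum=3
Step 4: p0@(2,3) p1@(2,3) p2@ESC p3@ESC p4@ESC -> at (2,3): 2 [p0,p1], cum=5
Step 5: p0@ESC p1@ESC p2@ESC p3@ESC p4@ESC -> at (2,3): 0 [-], cum=5
Total visits = 5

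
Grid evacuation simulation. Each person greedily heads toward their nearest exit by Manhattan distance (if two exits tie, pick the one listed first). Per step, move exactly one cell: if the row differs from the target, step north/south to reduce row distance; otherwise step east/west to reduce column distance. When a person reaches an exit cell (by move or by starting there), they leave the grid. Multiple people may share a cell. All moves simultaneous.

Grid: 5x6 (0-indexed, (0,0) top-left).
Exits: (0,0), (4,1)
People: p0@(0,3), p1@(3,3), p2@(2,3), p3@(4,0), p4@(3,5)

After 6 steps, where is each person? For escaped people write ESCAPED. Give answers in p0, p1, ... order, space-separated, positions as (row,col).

Step 1: p0:(0,3)->(0,2) | p1:(3,3)->(4,3) | p2:(2,3)->(3,3) | p3:(4,0)->(4,1)->EXIT | p4:(3,5)->(4,5)
Step 2: p0:(0,2)->(0,1) | p1:(4,3)->(4,2) | p2:(3,3)->(4,3) | p3:escaped | p4:(4,5)->(4,4)
Step 3: p0:(0,1)->(0,0)->EXIT | p1:(4,2)->(4,1)->EXIT | p2:(4,3)->(4,2) | p3:escaped | p4:(4,4)->(4,3)
Step 4: p0:escaped | p1:escaped | p2:(4,2)->(4,1)->EXIT | p3:escaped | p4:(4,3)->(4,2)
Step 5: p0:escaped | p1:escaped | p2:escaped | p3:escaped | p4:(4,2)->(4,1)->EXIT

ESCAPED ESCAPED ESCAPED ESCAPED ESCAPED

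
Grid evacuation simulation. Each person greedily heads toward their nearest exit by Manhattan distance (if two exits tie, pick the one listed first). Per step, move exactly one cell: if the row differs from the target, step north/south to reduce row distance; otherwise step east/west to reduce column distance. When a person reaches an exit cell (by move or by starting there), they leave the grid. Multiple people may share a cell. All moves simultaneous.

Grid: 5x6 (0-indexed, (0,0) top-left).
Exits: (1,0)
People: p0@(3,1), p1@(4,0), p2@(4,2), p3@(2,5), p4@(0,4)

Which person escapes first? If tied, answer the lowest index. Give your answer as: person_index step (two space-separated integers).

Step 1: p0:(3,1)->(2,1) | p1:(4,0)->(3,0) | p2:(4,2)->(3,2) | p3:(2,5)->(1,5) | p4:(0,4)->(1,4)
Step 2: p0:(2,1)->(1,1) | p1:(3,0)->(2,0) | p2:(3,2)->(2,2) | p3:(1,5)->(1,4) | p4:(1,4)->(1,3)
Step 3: p0:(1,1)->(1,0)->EXIT | p1:(2,0)->(1,0)->EXIT | p2:(2,2)->(1,2) | p3:(1,4)->(1,3) | p4:(1,3)->(1,2)
Step 4: p0:escaped | p1:escaped | p2:(1,2)->(1,1) | p3:(1,3)->(1,2) | p4:(1,2)->(1,1)
Step 5: p0:escaped | p1:escaped | p2:(1,1)->(1,0)->EXIT | p3:(1,2)->(1,1) | p4:(1,1)->(1,0)->EXIT
Step 6: p0:escaped | p1:escaped | p2:escaped | p3:(1,1)->(1,0)->EXIT | p4:escaped
Exit steps: [3, 3, 5, 6, 5]
First to escape: p0 at step 3

Answer: 0 3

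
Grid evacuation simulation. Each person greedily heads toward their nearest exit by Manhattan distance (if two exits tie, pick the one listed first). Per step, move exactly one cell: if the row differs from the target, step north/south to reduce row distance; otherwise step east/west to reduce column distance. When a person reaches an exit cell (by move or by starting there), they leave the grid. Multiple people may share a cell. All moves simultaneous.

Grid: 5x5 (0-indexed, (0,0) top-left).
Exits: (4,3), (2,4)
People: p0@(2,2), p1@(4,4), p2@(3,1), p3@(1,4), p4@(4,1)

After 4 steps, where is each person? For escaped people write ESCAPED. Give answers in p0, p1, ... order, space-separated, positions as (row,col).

Step 1: p0:(2,2)->(2,3) | p1:(4,4)->(4,3)->EXIT | p2:(3,1)->(4,1) | p3:(1,4)->(2,4)->EXIT | p4:(4,1)->(4,2)
Step 2: p0:(2,3)->(2,4)->EXIT | p1:escaped | p2:(4,1)->(4,2) | p3:escaped | p4:(4,2)->(4,3)->EXIT
Step 3: p0:escaped | p1:escaped | p2:(4,2)->(4,3)->EXIT | p3:escaped | p4:escaped

ESCAPED ESCAPED ESCAPED ESCAPED ESCAPED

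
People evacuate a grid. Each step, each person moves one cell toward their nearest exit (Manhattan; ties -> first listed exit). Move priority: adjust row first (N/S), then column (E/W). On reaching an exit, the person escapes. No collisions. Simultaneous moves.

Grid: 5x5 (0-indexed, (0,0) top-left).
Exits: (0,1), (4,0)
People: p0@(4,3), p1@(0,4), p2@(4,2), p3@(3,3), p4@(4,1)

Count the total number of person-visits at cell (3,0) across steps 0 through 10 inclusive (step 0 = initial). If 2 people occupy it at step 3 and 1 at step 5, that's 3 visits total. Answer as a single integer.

Step 0: p0@(4,3) p1@(0,4) p2@(4,2) p3@(3,3) p4@(4,1) -> at (3,0): 0 [-], cum=0
Step 1: p0@(4,2) p1@(0,3) p2@(4,1) p3@(4,3) p4@ESC -> at (3,0): 0 [-], cum=0
Step 2: p0@(4,1) p1@(0,2) p2@ESC p3@(4,2) p4@ESC -> at (3,0): 0 [-], cum=0
Step 3: p0@ESC p1@ESC p2@ESC p3@(4,1) p4@ESC -> at (3,0): 0 [-], cum=0
Step 4: p0@ESC p1@ESC p2@ESC p3@ESC p4@ESC -> at (3,0): 0 [-], cum=0
Total visits = 0

Answer: 0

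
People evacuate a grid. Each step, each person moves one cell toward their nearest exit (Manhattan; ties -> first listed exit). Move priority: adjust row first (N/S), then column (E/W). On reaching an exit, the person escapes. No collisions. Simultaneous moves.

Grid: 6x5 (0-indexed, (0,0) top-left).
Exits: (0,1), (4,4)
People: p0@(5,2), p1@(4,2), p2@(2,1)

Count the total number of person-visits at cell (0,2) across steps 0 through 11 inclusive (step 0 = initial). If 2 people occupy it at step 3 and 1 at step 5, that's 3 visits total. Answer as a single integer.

Answer: 0

Derivation:
Step 0: p0@(5,2) p1@(4,2) p2@(2,1) -> at (0,2): 0 [-], cum=0
Step 1: p0@(4,2) p1@(4,3) p2@(1,1) -> at (0,2): 0 [-], cum=0
Step 2: p0@(4,3) p1@ESC p2@ESC -> at (0,2): 0 [-], cum=0
Step 3: p0@ESC p1@ESC p2@ESC -> at (0,2): 0 [-], cum=0
Total visits = 0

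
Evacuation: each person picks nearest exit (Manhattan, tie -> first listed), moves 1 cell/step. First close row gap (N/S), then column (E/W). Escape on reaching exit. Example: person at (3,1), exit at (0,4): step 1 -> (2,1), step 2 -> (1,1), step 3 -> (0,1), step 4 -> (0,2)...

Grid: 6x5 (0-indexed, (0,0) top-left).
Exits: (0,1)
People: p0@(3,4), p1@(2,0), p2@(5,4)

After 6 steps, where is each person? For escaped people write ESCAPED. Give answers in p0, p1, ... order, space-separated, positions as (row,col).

Step 1: p0:(3,4)->(2,4) | p1:(2,0)->(1,0) | p2:(5,4)->(4,4)
Step 2: p0:(2,4)->(1,4) | p1:(1,0)->(0,0) | p2:(4,4)->(3,4)
Step 3: p0:(1,4)->(0,4) | p1:(0,0)->(0,1)->EXIT | p2:(3,4)->(2,4)
Step 4: p0:(0,4)->(0,3) | p1:escaped | p2:(2,4)->(1,4)
Step 5: p0:(0,3)->(0,2) | p1:escaped | p2:(1,4)->(0,4)
Step 6: p0:(0,2)->(0,1)->EXIT | p1:escaped | p2:(0,4)->(0,3)

ESCAPED ESCAPED (0,3)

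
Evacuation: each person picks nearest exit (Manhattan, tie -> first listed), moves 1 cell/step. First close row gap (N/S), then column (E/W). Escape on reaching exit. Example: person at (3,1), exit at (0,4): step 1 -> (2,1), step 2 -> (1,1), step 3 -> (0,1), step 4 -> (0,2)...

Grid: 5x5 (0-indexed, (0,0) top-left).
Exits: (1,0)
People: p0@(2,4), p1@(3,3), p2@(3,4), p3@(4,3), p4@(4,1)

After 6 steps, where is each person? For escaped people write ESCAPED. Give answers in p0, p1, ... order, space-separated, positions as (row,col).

Step 1: p0:(2,4)->(1,4) | p1:(3,3)->(2,3) | p2:(3,4)->(2,4) | p3:(4,3)->(3,3) | p4:(4,1)->(3,1)
Step 2: p0:(1,4)->(1,3) | p1:(2,3)->(1,3) | p2:(2,4)->(1,4) | p3:(3,3)->(2,3) | p4:(3,1)->(2,1)
Step 3: p0:(1,3)->(1,2) | p1:(1,3)->(1,2) | p2:(1,4)->(1,3) | p3:(2,3)->(1,3) | p4:(2,1)->(1,1)
Step 4: p0:(1,2)->(1,1) | p1:(1,2)->(1,1) | p2:(1,3)->(1,2) | p3:(1,3)->(1,2) | p4:(1,1)->(1,0)->EXIT
Step 5: p0:(1,1)->(1,0)->EXIT | p1:(1,1)->(1,0)->EXIT | p2:(1,2)->(1,1) | p3:(1,2)->(1,1) | p4:escaped
Step 6: p0:escaped | p1:escaped | p2:(1,1)->(1,0)->EXIT | p3:(1,1)->(1,0)->EXIT | p4:escaped

ESCAPED ESCAPED ESCAPED ESCAPED ESCAPED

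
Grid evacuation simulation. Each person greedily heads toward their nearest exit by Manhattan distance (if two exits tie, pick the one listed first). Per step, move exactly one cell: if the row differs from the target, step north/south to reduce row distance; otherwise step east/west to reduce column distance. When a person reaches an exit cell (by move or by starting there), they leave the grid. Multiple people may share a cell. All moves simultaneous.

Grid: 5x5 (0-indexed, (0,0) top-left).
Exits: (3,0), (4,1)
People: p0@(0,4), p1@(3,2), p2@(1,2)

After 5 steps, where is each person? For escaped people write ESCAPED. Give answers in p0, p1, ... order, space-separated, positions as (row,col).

Step 1: p0:(0,4)->(1,4) | p1:(3,2)->(3,1) | p2:(1,2)->(2,2)
Step 2: p0:(1,4)->(2,4) | p1:(3,1)->(3,0)->EXIT | p2:(2,2)->(3,2)
Step 3: p0:(2,4)->(3,4) | p1:escaped | p2:(3,2)->(3,1)
Step 4: p0:(3,4)->(3,3) | p1:escaped | p2:(3,1)->(3,0)->EXIT
Step 5: p0:(3,3)->(3,2) | p1:escaped | p2:escaped

(3,2) ESCAPED ESCAPED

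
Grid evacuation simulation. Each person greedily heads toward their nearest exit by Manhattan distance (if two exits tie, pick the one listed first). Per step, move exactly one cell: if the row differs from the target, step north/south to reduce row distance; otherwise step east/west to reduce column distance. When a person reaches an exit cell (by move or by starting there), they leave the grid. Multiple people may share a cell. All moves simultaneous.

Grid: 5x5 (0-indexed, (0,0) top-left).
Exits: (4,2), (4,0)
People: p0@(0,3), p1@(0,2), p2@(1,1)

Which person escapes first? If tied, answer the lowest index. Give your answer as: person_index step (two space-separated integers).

Step 1: p0:(0,3)->(1,3) | p1:(0,2)->(1,2) | p2:(1,1)->(2,1)
Step 2: p0:(1,3)->(2,3) | p1:(1,2)->(2,2) | p2:(2,1)->(3,1)
Step 3: p0:(2,3)->(3,3) | p1:(2,2)->(3,2) | p2:(3,1)->(4,1)
Step 4: p0:(3,3)->(4,3) | p1:(3,2)->(4,2)->EXIT | p2:(4,1)->(4,2)->EXIT
Step 5: p0:(4,3)->(4,2)->EXIT | p1:escaped | p2:escaped
Exit steps: [5, 4, 4]
First to escape: p1 at step 4

Answer: 1 4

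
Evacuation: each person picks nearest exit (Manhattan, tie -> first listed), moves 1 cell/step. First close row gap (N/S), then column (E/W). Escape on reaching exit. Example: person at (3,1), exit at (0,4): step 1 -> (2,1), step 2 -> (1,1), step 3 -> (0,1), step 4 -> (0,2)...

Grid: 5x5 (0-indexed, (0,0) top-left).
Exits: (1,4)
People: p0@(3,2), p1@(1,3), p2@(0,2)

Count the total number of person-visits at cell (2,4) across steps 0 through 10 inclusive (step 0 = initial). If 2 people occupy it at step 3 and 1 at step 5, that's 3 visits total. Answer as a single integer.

Answer: 0

Derivation:
Step 0: p0@(3,2) p1@(1,3) p2@(0,2) -> at (2,4): 0 [-], cum=0
Step 1: p0@(2,2) p1@ESC p2@(1,2) -> at (2,4): 0 [-], cum=0
Step 2: p0@(1,2) p1@ESC p2@(1,3) -> at (2,4): 0 [-], cum=0
Step 3: p0@(1,3) p1@ESC p2@ESC -> at (2,4): 0 [-], cum=0
Step 4: p0@ESC p1@ESC p2@ESC -> at (2,4): 0 [-], cum=0
Total visits = 0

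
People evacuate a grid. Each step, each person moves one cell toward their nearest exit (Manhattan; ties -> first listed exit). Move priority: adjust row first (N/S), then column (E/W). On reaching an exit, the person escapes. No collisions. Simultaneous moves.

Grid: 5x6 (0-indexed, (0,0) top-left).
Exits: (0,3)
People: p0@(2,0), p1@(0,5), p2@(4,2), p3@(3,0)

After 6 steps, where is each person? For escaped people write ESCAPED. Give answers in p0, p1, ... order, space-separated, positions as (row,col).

Step 1: p0:(2,0)->(1,0) | p1:(0,5)->(0,4) | p2:(4,2)->(3,2) | p3:(3,0)->(2,0)
Step 2: p0:(1,0)->(0,0) | p1:(0,4)->(0,3)->EXIT | p2:(3,2)->(2,2) | p3:(2,0)->(1,0)
Step 3: p0:(0,0)->(0,1) | p1:escaped | p2:(2,2)->(1,2) | p3:(1,0)->(0,0)
Step 4: p0:(0,1)->(0,2) | p1:escaped | p2:(1,2)->(0,2) | p3:(0,0)->(0,1)
Step 5: p0:(0,2)->(0,3)->EXIT | p1:escaped | p2:(0,2)->(0,3)->EXIT | p3:(0,1)->(0,2)
Step 6: p0:escaped | p1:escaped | p2:escaped | p3:(0,2)->(0,3)->EXIT

ESCAPED ESCAPED ESCAPED ESCAPED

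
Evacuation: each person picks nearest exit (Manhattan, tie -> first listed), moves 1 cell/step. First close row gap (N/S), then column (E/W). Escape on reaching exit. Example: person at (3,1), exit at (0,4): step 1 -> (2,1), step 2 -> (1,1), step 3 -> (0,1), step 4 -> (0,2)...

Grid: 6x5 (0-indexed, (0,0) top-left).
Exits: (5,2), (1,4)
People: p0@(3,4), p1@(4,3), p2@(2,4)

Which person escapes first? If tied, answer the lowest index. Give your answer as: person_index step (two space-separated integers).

Answer: 2 1

Derivation:
Step 1: p0:(3,4)->(2,4) | p1:(4,3)->(5,3) | p2:(2,4)->(1,4)->EXIT
Step 2: p0:(2,4)->(1,4)->EXIT | p1:(5,3)->(5,2)->EXIT | p2:escaped
Exit steps: [2, 2, 1]
First to escape: p2 at step 1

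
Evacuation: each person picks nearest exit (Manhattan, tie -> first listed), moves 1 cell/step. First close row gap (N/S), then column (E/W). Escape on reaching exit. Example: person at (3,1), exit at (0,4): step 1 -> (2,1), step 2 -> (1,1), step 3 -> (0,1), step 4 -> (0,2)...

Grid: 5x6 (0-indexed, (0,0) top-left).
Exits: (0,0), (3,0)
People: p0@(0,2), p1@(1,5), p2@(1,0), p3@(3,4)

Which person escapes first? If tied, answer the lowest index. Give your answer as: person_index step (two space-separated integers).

Step 1: p0:(0,2)->(0,1) | p1:(1,5)->(0,5) | p2:(1,0)->(0,0)->EXIT | p3:(3,4)->(3,3)
Step 2: p0:(0,1)->(0,0)->EXIT | p1:(0,5)->(0,4) | p2:escaped | p3:(3,3)->(3,2)
Step 3: p0:escaped | p1:(0,4)->(0,3) | p2:escaped | p3:(3,2)->(3,1)
Step 4: p0:escaped | p1:(0,3)->(0,2) | p2:escaped | p3:(3,1)->(3,0)->EXIT
Step 5: p0:escaped | p1:(0,2)->(0,1) | p2:escaped | p3:escaped
Step 6: p0:escaped | p1:(0,1)->(0,0)->EXIT | p2:escaped | p3:escaped
Exit steps: [2, 6, 1, 4]
First to escape: p2 at step 1

Answer: 2 1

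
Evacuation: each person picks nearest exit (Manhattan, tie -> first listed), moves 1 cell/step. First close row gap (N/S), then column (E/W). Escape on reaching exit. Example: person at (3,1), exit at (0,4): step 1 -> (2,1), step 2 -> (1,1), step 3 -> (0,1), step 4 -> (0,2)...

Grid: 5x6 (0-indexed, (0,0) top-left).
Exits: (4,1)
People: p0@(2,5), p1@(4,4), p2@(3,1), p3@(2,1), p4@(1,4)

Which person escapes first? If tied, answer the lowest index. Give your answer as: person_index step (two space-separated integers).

Step 1: p0:(2,5)->(3,5) | p1:(4,4)->(4,3) | p2:(3,1)->(4,1)->EXIT | p3:(2,1)->(3,1) | p4:(1,4)->(2,4)
Step 2: p0:(3,5)->(4,5) | p1:(4,3)->(4,2) | p2:escaped | p3:(3,1)->(4,1)->EXIT | p4:(2,4)->(3,4)
Step 3: p0:(4,5)->(4,4) | p1:(4,2)->(4,1)->EXIT | p2:escaped | p3:escaped | p4:(3,4)->(4,4)
Step 4: p0:(4,4)->(4,3) | p1:escaped | p2:escaped | p3:escaped | p4:(4,4)->(4,3)
Step 5: p0:(4,3)->(4,2) | p1:escaped | p2:escaped | p3:escaped | p4:(4,3)->(4,2)
Step 6: p0:(4,2)->(4,1)->EXIT | p1:escaped | p2:escaped | p3:escaped | p4:(4,2)->(4,1)->EXIT
Exit steps: [6, 3, 1, 2, 6]
First to escape: p2 at step 1

Answer: 2 1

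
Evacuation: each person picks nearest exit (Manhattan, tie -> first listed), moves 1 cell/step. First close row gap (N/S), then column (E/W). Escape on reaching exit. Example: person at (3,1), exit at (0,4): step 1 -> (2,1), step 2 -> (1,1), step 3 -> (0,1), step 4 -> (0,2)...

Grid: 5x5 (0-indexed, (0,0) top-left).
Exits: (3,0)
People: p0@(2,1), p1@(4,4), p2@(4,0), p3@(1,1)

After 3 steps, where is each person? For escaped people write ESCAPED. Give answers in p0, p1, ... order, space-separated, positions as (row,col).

Step 1: p0:(2,1)->(3,1) | p1:(4,4)->(3,4) | p2:(4,0)->(3,0)->EXIT | p3:(1,1)->(2,1)
Step 2: p0:(3,1)->(3,0)->EXIT | p1:(3,4)->(3,3) | p2:escaped | p3:(2,1)->(3,1)
Step 3: p0:escaped | p1:(3,3)->(3,2) | p2:escaped | p3:(3,1)->(3,0)->EXIT

ESCAPED (3,2) ESCAPED ESCAPED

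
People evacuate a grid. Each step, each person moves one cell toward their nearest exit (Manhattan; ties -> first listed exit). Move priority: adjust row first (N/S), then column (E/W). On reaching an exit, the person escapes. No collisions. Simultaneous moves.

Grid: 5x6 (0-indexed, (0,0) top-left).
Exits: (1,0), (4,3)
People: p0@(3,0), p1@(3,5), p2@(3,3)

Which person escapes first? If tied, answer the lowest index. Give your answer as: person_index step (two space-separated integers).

Answer: 2 1

Derivation:
Step 1: p0:(3,0)->(2,0) | p1:(3,5)->(4,5) | p2:(3,3)->(4,3)->EXIT
Step 2: p0:(2,0)->(1,0)->EXIT | p1:(4,5)->(4,4) | p2:escaped
Step 3: p0:escaped | p1:(4,4)->(4,3)->EXIT | p2:escaped
Exit steps: [2, 3, 1]
First to escape: p2 at step 1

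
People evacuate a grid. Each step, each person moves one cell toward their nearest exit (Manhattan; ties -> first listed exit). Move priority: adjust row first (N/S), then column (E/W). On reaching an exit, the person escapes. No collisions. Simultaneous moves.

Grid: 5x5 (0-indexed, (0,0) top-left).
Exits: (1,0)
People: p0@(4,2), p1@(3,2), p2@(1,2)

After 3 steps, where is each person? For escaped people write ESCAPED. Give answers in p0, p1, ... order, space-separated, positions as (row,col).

Step 1: p0:(4,2)->(3,2) | p1:(3,2)->(2,2) | p2:(1,2)->(1,1)
Step 2: p0:(3,2)->(2,2) | p1:(2,2)->(1,2) | p2:(1,1)->(1,0)->EXIT
Step 3: p0:(2,2)->(1,2) | p1:(1,2)->(1,1) | p2:escaped

(1,2) (1,1) ESCAPED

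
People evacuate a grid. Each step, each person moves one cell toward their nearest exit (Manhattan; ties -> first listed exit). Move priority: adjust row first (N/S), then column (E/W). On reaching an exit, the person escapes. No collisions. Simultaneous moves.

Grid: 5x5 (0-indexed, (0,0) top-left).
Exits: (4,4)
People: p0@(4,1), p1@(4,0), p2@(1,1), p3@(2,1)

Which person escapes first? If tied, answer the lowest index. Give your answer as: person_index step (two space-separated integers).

Answer: 0 3

Derivation:
Step 1: p0:(4,1)->(4,2) | p1:(4,0)->(4,1) | p2:(1,1)->(2,1) | p3:(2,1)->(3,1)
Step 2: p0:(4,2)->(4,3) | p1:(4,1)->(4,2) | p2:(2,1)->(3,1) | p3:(3,1)->(4,1)
Step 3: p0:(4,3)->(4,4)->EXIT | p1:(4,2)->(4,3) | p2:(3,1)->(4,1) | p3:(4,1)->(4,2)
Step 4: p0:escaped | p1:(4,3)->(4,4)->EXIT | p2:(4,1)->(4,2) | p3:(4,2)->(4,3)
Step 5: p0:escaped | p1:escaped | p2:(4,2)->(4,3) | p3:(4,3)->(4,4)->EXIT
Step 6: p0:escaped | p1:escaped | p2:(4,3)->(4,4)->EXIT | p3:escaped
Exit steps: [3, 4, 6, 5]
First to escape: p0 at step 3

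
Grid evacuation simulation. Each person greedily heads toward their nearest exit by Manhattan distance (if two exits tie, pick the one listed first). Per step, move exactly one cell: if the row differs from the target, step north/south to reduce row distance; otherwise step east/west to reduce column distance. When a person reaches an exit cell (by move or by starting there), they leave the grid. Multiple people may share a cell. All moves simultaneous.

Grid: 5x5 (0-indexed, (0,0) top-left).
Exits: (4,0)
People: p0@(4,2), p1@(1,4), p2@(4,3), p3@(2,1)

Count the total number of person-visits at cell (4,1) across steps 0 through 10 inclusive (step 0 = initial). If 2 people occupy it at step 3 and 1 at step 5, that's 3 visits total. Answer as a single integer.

Answer: 4

Derivation:
Step 0: p0@(4,2) p1@(1,4) p2@(4,3) p3@(2,1) -> at (4,1): 0 [-], cum=0
Step 1: p0@(4,1) p1@(2,4) p2@(4,2) p3@(3,1) -> at (4,1): 1 [p0], cum=1
Step 2: p0@ESC p1@(3,4) p2@(4,1) p3@(4,1) -> at (4,1): 2 [p2,p3], cum=3
Step 3: p0@ESC p1@(4,4) p2@ESC p3@ESC -> at (4,1): 0 [-], cum=3
Step 4: p0@ESC p1@(4,3) p2@ESC p3@ESC -> at (4,1): 0 [-], cum=3
Step 5: p0@ESC p1@(4,2) p2@ESC p3@ESC -> at (4,1): 0 [-], cum=3
Step 6: p0@ESC p1@(4,1) p2@ESC p3@ESC -> at (4,1): 1 [p1], cum=4
Step 7: p0@ESC p1@ESC p2@ESC p3@ESC -> at (4,1): 0 [-], cum=4
Total visits = 4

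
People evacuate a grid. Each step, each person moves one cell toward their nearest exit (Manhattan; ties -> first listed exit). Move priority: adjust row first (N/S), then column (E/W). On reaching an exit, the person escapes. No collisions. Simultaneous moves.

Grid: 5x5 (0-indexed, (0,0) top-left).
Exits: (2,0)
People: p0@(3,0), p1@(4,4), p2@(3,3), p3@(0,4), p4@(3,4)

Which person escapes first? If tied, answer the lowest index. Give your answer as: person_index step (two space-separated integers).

Step 1: p0:(3,0)->(2,0)->EXIT | p1:(4,4)->(3,4) | p2:(3,3)->(2,3) | p3:(0,4)->(1,4) | p4:(3,4)->(2,4)
Step 2: p0:escaped | p1:(3,4)->(2,4) | p2:(2,3)->(2,2) | p3:(1,4)->(2,4) | p4:(2,4)->(2,3)
Step 3: p0:escaped | p1:(2,4)->(2,3) | p2:(2,2)->(2,1) | p3:(2,4)->(2,3) | p4:(2,3)->(2,2)
Step 4: p0:escaped | p1:(2,3)->(2,2) | p2:(2,1)->(2,0)->EXIT | p3:(2,3)->(2,2) | p4:(2,2)->(2,1)
Step 5: p0:escaped | p1:(2,2)->(2,1) | p2:escaped | p3:(2,2)->(2,1) | p4:(2,1)->(2,0)->EXIT
Step 6: p0:escaped | p1:(2,1)->(2,0)->EXIT | p2:escaped | p3:(2,1)->(2,0)->EXIT | p4:escaped
Exit steps: [1, 6, 4, 6, 5]
First to escape: p0 at step 1

Answer: 0 1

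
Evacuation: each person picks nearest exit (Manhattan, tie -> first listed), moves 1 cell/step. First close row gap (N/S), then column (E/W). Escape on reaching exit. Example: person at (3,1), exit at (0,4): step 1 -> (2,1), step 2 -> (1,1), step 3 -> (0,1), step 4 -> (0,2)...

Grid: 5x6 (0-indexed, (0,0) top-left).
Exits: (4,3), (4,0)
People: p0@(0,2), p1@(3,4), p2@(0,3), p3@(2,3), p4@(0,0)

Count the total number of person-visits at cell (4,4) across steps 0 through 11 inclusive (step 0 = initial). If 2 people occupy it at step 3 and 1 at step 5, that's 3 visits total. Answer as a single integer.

Step 0: p0@(0,2) p1@(3,4) p2@(0,3) p3@(2,3) p4@(0,0) -> at (4,4): 0 [-], cum=0
Step 1: p0@(1,2) p1@(4,4) p2@(1,3) p3@(3,3) p4@(1,0) -> at (4,4): 1 [p1], cum=1
Step 2: p0@(2,2) p1@ESC p2@(2,3) p3@ESC p4@(2,0) -> at (4,4): 0 [-], cum=1
Step 3: p0@(3,2) p1@ESC p2@(3,3) p3@ESC p4@(3,0) -> at (4,4): 0 [-], cum=1
Step 4: p0@(4,2) p1@ESC p2@ESC p3@ESC p4@ESC -> at (4,4): 0 [-], cum=1
Step 5: p0@ESC p1@ESC p2@ESC p3@ESC p4@ESC -> at (4,4): 0 [-], cum=1
Total visits = 1

Answer: 1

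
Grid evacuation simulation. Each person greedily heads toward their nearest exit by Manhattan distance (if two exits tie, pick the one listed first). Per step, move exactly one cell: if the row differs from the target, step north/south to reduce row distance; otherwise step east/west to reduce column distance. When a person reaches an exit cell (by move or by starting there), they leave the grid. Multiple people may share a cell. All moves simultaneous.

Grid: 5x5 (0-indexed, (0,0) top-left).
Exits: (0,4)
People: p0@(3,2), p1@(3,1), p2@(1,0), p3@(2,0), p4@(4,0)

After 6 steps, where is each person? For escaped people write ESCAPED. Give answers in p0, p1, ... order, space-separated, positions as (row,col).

Step 1: p0:(3,2)->(2,2) | p1:(3,1)->(2,1) | p2:(1,0)->(0,0) | p3:(2,0)->(1,0) | p4:(4,0)->(3,0)
Step 2: p0:(2,2)->(1,2) | p1:(2,1)->(1,1) | p2:(0,0)->(0,1) | p3:(1,0)->(0,0) | p4:(3,0)->(2,0)
Step 3: p0:(1,2)->(0,2) | p1:(1,1)->(0,1) | p2:(0,1)->(0,2) | p3:(0,0)->(0,1) | p4:(2,0)->(1,0)
Step 4: p0:(0,2)->(0,3) | p1:(0,1)->(0,2) | p2:(0,2)->(0,3) | p3:(0,1)->(0,2) | p4:(1,0)->(0,0)
Step 5: p0:(0,3)->(0,4)->EXIT | p1:(0,2)->(0,3) | p2:(0,3)->(0,4)->EXIT | p3:(0,2)->(0,3) | p4:(0,0)->(0,1)
Step 6: p0:escaped | p1:(0,3)->(0,4)->EXIT | p2:escaped | p3:(0,3)->(0,4)->EXIT | p4:(0,1)->(0,2)

ESCAPED ESCAPED ESCAPED ESCAPED (0,2)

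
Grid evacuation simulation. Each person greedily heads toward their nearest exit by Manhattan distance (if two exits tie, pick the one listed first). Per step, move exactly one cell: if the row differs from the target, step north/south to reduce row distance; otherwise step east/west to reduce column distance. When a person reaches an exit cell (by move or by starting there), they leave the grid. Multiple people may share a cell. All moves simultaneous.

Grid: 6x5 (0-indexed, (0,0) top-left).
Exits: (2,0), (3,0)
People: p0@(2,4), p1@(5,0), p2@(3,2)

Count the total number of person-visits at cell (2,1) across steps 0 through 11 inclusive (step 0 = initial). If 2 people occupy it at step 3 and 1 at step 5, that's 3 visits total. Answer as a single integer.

Step 0: p0@(2,4) p1@(5,0) p2@(3,2) -> at (2,1): 0 [-], cum=0
Step 1: p0@(2,3) p1@(4,0) p2@(3,1) -> at (2,1): 0 [-], cum=0
Step 2: p0@(2,2) p1@ESC p2@ESC -> at (2,1): 0 [-], cum=0
Step 3: p0@(2,1) p1@ESC p2@ESC -> at (2,1): 1 [p0], cum=1
Step 4: p0@ESC p1@ESC p2@ESC -> at (2,1): 0 [-], cum=1
Total visits = 1

Answer: 1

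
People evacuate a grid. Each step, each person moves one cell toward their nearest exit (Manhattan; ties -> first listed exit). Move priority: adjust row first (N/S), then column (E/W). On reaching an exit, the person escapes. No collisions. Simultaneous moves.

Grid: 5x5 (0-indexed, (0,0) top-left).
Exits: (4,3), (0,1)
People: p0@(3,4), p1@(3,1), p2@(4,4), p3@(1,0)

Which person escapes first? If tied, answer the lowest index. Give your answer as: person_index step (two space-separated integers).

Answer: 2 1

Derivation:
Step 1: p0:(3,4)->(4,4) | p1:(3,1)->(4,1) | p2:(4,4)->(4,3)->EXIT | p3:(1,0)->(0,0)
Step 2: p0:(4,4)->(4,3)->EXIT | p1:(4,1)->(4,2) | p2:escaped | p3:(0,0)->(0,1)->EXIT
Step 3: p0:escaped | p1:(4,2)->(4,3)->EXIT | p2:escaped | p3:escaped
Exit steps: [2, 3, 1, 2]
First to escape: p2 at step 1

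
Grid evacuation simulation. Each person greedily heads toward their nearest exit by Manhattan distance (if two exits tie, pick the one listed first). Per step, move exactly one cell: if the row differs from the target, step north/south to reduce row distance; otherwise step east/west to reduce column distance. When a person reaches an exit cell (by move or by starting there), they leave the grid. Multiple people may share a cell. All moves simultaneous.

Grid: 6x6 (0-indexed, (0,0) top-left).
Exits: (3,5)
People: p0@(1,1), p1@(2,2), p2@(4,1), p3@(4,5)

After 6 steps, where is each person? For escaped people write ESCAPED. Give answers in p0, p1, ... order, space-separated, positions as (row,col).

Step 1: p0:(1,1)->(2,1) | p1:(2,2)->(3,2) | p2:(4,1)->(3,1) | p3:(4,5)->(3,5)->EXIT
Step 2: p0:(2,1)->(3,1) | p1:(3,2)->(3,3) | p2:(3,1)->(3,2) | p3:escaped
Step 3: p0:(3,1)->(3,2) | p1:(3,3)->(3,4) | p2:(3,2)->(3,3) | p3:escaped
Step 4: p0:(3,2)->(3,3) | p1:(3,4)->(3,5)->EXIT | p2:(3,3)->(3,4) | p3:escaped
Step 5: p0:(3,3)->(3,4) | p1:escaped | p2:(3,4)->(3,5)->EXIT | p3:escaped
Step 6: p0:(3,4)->(3,5)->EXIT | p1:escaped | p2:escaped | p3:escaped

ESCAPED ESCAPED ESCAPED ESCAPED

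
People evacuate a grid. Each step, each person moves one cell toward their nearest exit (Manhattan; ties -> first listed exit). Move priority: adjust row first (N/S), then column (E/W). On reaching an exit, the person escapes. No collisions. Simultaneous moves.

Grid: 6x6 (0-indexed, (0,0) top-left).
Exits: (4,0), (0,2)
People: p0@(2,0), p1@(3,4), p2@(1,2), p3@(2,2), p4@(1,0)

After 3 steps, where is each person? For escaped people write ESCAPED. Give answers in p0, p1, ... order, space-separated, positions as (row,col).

Step 1: p0:(2,0)->(3,0) | p1:(3,4)->(4,4) | p2:(1,2)->(0,2)->EXIT | p3:(2,2)->(1,2) | p4:(1,0)->(2,0)
Step 2: p0:(3,0)->(4,0)->EXIT | p1:(4,4)->(4,3) | p2:escaped | p3:(1,2)->(0,2)->EXIT | p4:(2,0)->(3,0)
Step 3: p0:escaped | p1:(4,3)->(4,2) | p2:escaped | p3:escaped | p4:(3,0)->(4,0)->EXIT

ESCAPED (4,2) ESCAPED ESCAPED ESCAPED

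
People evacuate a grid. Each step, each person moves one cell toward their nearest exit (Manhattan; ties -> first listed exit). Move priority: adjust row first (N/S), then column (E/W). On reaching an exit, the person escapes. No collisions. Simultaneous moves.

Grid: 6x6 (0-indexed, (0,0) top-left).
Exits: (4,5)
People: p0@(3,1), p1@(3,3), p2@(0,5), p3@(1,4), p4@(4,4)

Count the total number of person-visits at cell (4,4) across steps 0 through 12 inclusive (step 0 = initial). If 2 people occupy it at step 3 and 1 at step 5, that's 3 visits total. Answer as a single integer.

Answer: 4

Derivation:
Step 0: p0@(3,1) p1@(3,3) p2@(0,5) p3@(1,4) p4@(4,4) -> at (4,4): 1 [p4], cum=1
Step 1: p0@(4,1) p1@(4,3) p2@(1,5) p3@(2,4) p4@ESC -> at (4,4): 0 [-], cum=1
Step 2: p0@(4,2) p1@(4,4) p2@(2,5) p3@(3,4) p4@ESC -> at (4,4): 1 [p1], cum=2
Step 3: p0@(4,3) p1@ESC p2@(3,5) p3@(4,4) p4@ESC -> at (4,4): 1 [p3], cum=3
Step 4: p0@(4,4) p1@ESC p2@ESC p3@ESC p4@ESC -> at (4,4): 1 [p0], cum=4
Step 5: p0@ESC p1@ESC p2@ESC p3@ESC p4@ESC -> at (4,4): 0 [-], cum=4
Total visits = 4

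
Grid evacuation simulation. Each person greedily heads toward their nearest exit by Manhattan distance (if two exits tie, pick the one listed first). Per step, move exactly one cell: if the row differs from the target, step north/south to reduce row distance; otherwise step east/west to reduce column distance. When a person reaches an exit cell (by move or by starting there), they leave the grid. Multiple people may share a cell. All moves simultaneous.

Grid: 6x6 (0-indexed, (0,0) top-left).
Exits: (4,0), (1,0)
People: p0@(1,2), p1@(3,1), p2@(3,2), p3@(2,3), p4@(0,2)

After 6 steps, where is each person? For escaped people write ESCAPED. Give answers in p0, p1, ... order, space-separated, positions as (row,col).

Step 1: p0:(1,2)->(1,1) | p1:(3,1)->(4,1) | p2:(3,2)->(4,2) | p3:(2,3)->(1,3) | p4:(0,2)->(1,2)
Step 2: p0:(1,1)->(1,0)->EXIT | p1:(4,1)->(4,0)->EXIT | p2:(4,2)->(4,1) | p3:(1,3)->(1,2) | p4:(1,2)->(1,1)
Step 3: p0:escaped | p1:escaped | p2:(4,1)->(4,0)->EXIT | p3:(1,2)->(1,1) | p4:(1,1)->(1,0)->EXIT
Step 4: p0:escaped | p1:escaped | p2:escaped | p3:(1,1)->(1,0)->EXIT | p4:escaped

ESCAPED ESCAPED ESCAPED ESCAPED ESCAPED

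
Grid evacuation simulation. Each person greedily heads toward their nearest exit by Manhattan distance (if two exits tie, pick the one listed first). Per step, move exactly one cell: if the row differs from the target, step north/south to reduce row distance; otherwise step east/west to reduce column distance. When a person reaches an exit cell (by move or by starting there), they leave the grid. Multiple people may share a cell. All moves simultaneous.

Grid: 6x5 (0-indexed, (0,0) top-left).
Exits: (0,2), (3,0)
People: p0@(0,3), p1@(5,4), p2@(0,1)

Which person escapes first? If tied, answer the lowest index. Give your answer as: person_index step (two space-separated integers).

Answer: 0 1

Derivation:
Step 1: p0:(0,3)->(0,2)->EXIT | p1:(5,4)->(4,4) | p2:(0,1)->(0,2)->EXIT
Step 2: p0:escaped | p1:(4,4)->(3,4) | p2:escaped
Step 3: p0:escaped | p1:(3,4)->(3,3) | p2:escaped
Step 4: p0:escaped | p1:(3,3)->(3,2) | p2:escaped
Step 5: p0:escaped | p1:(3,2)->(3,1) | p2:escaped
Step 6: p0:escaped | p1:(3,1)->(3,0)->EXIT | p2:escaped
Exit steps: [1, 6, 1]
First to escape: p0 at step 1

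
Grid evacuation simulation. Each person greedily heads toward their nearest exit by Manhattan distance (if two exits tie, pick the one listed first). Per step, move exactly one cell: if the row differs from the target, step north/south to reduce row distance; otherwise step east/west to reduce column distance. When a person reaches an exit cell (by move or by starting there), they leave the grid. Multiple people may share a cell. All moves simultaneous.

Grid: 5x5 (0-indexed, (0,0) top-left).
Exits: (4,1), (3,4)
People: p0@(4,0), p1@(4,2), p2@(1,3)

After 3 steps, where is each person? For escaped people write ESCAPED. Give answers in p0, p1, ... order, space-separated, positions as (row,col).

Step 1: p0:(4,0)->(4,1)->EXIT | p1:(4,2)->(4,1)->EXIT | p2:(1,3)->(2,3)
Step 2: p0:escaped | p1:escaped | p2:(2,3)->(3,3)
Step 3: p0:escaped | p1:escaped | p2:(3,3)->(3,4)->EXIT

ESCAPED ESCAPED ESCAPED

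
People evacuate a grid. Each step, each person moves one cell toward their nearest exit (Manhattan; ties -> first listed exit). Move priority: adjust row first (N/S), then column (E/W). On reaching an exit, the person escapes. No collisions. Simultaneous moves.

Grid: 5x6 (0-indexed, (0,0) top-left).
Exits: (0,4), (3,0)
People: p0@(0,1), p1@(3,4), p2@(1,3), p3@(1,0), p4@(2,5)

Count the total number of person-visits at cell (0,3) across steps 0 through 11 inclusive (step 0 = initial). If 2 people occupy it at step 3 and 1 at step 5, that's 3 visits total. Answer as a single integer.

Step 0: p0@(0,1) p1@(3,4) p2@(1,3) p3@(1,0) p4@(2,5) -> at (0,3): 0 [-], cum=0
Step 1: p0@(0,2) p1@(2,4) p2@(0,3) p3@(2,0) p4@(1,5) -> at (0,3): 1 [p2], cum=1
Step 2: p0@(0,3) p1@(1,4) p2@ESC p3@ESC p4@(0,5) -> at (0,3): 1 [p0], cum=2
Step 3: p0@ESC p1@ESC p2@ESC p3@ESC p4@ESC -> at (0,3): 0 [-], cum=2
Total visits = 2

Answer: 2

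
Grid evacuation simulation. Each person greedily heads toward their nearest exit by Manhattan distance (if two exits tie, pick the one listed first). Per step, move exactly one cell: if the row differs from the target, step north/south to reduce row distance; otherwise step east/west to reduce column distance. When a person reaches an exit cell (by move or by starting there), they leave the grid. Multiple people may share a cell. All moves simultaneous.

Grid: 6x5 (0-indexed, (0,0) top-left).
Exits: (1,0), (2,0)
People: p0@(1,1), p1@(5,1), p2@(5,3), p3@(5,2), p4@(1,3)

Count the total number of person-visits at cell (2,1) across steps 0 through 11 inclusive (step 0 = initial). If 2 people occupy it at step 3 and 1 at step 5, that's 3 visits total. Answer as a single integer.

Answer: 3

Derivation:
Step 0: p0@(1,1) p1@(5,1) p2@(5,3) p3@(5,2) p4@(1,3) -> at (2,1): 0 [-], cum=0
Step 1: p0@ESC p1@(4,1) p2@(4,3) p3@(4,2) p4@(1,2) -> at (2,1): 0 [-], cum=0
Step 2: p0@ESC p1@(3,1) p2@(3,3) p3@(3,2) p4@(1,1) -> at (2,1): 0 [-], cum=0
Step 3: p0@ESC p1@(2,1) p2@(2,3) p3@(2,2) p4@ESC -> at (2,1): 1 [p1], cum=1
Step 4: p0@ESC p1@ESC p2@(2,2) p3@(2,1) p4@ESC -> at (2,1): 1 [p3], cum=2
Step 5: p0@ESC p1@ESC p2@(2,1) p3@ESC p4@ESC -> at (2,1): 1 [p2], cum=3
Step 6: p0@ESC p1@ESC p2@ESC p3@ESC p4@ESC -> at (2,1): 0 [-], cum=3
Total visits = 3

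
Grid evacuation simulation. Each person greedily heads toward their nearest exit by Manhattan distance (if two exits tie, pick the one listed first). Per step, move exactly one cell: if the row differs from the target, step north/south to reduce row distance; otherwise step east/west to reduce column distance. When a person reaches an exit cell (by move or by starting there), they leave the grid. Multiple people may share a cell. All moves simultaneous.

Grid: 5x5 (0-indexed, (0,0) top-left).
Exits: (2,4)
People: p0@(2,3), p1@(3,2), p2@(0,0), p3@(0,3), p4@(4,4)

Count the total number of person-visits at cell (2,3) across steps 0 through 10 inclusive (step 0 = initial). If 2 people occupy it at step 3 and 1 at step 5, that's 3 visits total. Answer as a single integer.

Answer: 4

Derivation:
Step 0: p0@(2,3) p1@(3,2) p2@(0,0) p3@(0,3) p4@(4,4) -> at (2,3): 1 [p0], cum=1
Step 1: p0@ESC p1@(2,2) p2@(1,0) p3@(1,3) p4@(3,4) -> at (2,3): 0 [-], cum=1
Step 2: p0@ESC p1@(2,3) p2@(2,0) p3@(2,3) p4@ESC -> at (2,3): 2 [p1,p3], cum=3
Step 3: p0@ESC p1@ESC p2@(2,1) p3@ESC p4@ESC -> at (2,3): 0 [-], cum=3
Step 4: p0@ESC p1@ESC p2@(2,2) p3@ESC p4@ESC -> at (2,3): 0 [-], cum=3
Step 5: p0@ESC p1@ESC p2@(2,3) p3@ESC p4@ESC -> at (2,3): 1 [p2], cum=4
Step 6: p0@ESC p1@ESC p2@ESC p3@ESC p4@ESC -> at (2,3): 0 [-], cum=4
Total visits = 4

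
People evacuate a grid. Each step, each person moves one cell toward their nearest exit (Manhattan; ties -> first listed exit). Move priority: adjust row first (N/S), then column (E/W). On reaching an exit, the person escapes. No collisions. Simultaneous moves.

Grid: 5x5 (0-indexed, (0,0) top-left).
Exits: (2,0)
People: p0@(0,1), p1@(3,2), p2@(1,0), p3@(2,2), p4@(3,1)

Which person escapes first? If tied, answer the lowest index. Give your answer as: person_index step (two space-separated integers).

Step 1: p0:(0,1)->(1,1) | p1:(3,2)->(2,2) | p2:(1,0)->(2,0)->EXIT | p3:(2,2)->(2,1) | p4:(3,1)->(2,1)
Step 2: p0:(1,1)->(2,1) | p1:(2,2)->(2,1) | p2:escaped | p3:(2,1)->(2,0)->EXIT | p4:(2,1)->(2,0)->EXIT
Step 3: p0:(2,1)->(2,0)->EXIT | p1:(2,1)->(2,0)->EXIT | p2:escaped | p3:escaped | p4:escaped
Exit steps: [3, 3, 1, 2, 2]
First to escape: p2 at step 1

Answer: 2 1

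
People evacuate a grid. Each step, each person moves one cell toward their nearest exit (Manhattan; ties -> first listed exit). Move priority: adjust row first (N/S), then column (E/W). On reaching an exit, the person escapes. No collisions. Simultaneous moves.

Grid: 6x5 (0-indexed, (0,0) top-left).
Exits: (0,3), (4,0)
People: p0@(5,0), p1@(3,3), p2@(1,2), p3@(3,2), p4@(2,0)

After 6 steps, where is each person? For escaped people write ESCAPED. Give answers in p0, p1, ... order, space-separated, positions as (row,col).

Step 1: p0:(5,0)->(4,0)->EXIT | p1:(3,3)->(2,3) | p2:(1,2)->(0,2) | p3:(3,2)->(4,2) | p4:(2,0)->(3,0)
Step 2: p0:escaped | p1:(2,3)->(1,3) | p2:(0,2)->(0,3)->EXIT | p3:(4,2)->(4,1) | p4:(3,0)->(4,0)->EXIT
Step 3: p0:escaped | p1:(1,3)->(0,3)->EXIT | p2:escaped | p3:(4,1)->(4,0)->EXIT | p4:escaped

ESCAPED ESCAPED ESCAPED ESCAPED ESCAPED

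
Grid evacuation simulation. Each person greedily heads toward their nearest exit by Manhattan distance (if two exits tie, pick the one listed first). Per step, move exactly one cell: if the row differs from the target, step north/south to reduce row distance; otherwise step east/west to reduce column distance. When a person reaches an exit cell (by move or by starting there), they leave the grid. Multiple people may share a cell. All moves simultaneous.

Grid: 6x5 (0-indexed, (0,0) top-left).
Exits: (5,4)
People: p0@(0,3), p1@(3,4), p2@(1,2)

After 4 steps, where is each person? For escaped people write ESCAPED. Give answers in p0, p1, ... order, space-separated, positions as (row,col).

Step 1: p0:(0,3)->(1,3) | p1:(3,4)->(4,4) | p2:(1,2)->(2,2)
Step 2: p0:(1,3)->(2,3) | p1:(4,4)->(5,4)->EXIT | p2:(2,2)->(3,2)
Step 3: p0:(2,3)->(3,3) | p1:escaped | p2:(3,2)->(4,2)
Step 4: p0:(3,3)->(4,3) | p1:escaped | p2:(4,2)->(5,2)

(4,3) ESCAPED (5,2)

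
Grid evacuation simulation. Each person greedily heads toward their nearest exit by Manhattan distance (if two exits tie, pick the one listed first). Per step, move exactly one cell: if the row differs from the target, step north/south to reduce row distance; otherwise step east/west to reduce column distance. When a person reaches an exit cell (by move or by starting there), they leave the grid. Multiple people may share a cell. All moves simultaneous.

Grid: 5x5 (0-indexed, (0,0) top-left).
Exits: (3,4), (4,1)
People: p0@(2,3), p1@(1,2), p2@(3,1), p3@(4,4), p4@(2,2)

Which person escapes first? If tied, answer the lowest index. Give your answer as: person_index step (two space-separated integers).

Step 1: p0:(2,3)->(3,3) | p1:(1,2)->(2,2) | p2:(3,1)->(4,1)->EXIT | p3:(4,4)->(3,4)->EXIT | p4:(2,2)->(3,2)
Step 2: p0:(3,3)->(3,4)->EXIT | p1:(2,2)->(3,2) | p2:escaped | p3:escaped | p4:(3,2)->(3,3)
Step 3: p0:escaped | p1:(3,2)->(3,3) | p2:escaped | p3:escaped | p4:(3,3)->(3,4)->EXIT
Step 4: p0:escaped | p1:(3,3)->(3,4)->EXIT | p2:escaped | p3:escaped | p4:escaped
Exit steps: [2, 4, 1, 1, 3]
First to escape: p2 at step 1

Answer: 2 1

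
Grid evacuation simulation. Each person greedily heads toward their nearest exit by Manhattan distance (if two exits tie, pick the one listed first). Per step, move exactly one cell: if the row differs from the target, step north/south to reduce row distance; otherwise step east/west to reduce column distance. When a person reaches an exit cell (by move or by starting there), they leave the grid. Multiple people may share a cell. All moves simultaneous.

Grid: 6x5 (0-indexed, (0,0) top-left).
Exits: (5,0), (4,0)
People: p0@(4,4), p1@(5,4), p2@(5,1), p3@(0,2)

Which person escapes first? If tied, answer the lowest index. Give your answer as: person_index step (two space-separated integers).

Step 1: p0:(4,4)->(4,3) | p1:(5,4)->(5,3) | p2:(5,1)->(5,0)->EXIT | p3:(0,2)->(1,2)
Step 2: p0:(4,3)->(4,2) | p1:(5,3)->(5,2) | p2:escaped | p3:(1,2)->(2,2)
Step 3: p0:(4,2)->(4,1) | p1:(5,2)->(5,1) | p2:escaped | p3:(2,2)->(3,2)
Step 4: p0:(4,1)->(4,0)->EXIT | p1:(5,1)->(5,0)->EXIT | p2:escaped | p3:(3,2)->(4,2)
Step 5: p0:escaped | p1:escaped | p2:escaped | p3:(4,2)->(4,1)
Step 6: p0:escaped | p1:escaped | p2:escaped | p3:(4,1)->(4,0)->EXIT
Exit steps: [4, 4, 1, 6]
First to escape: p2 at step 1

Answer: 2 1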